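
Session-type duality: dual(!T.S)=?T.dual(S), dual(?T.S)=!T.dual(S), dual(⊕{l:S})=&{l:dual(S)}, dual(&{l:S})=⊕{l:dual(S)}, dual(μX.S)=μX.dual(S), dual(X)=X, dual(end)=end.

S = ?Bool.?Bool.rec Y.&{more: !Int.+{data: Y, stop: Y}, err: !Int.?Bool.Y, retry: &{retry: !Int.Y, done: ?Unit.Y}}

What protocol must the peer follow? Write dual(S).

!Bool.!Bool.rec Y.+{more: ?Int.&{data: Y, stop: Y}, err: ?Int.!Bool.Y, retry: +{retry: ?Int.Y, done: !Unit.Y}}

?Bool → !Bool
  ?Bool → !Bool
    rec Y → rec Y  (binder kept)
      &{more,err,retry} → +{more,err,retry}  (&→⊕)
        [more]
          !Int → ?Int
            +{data,stop} → &{data,stop}  (select→offer)
              [data]
                Y ↦ Y
              [stop]
                Y ↦ Y
        [err]
          !Int → ?Int
            ?Bool → !Bool
              Y ↦ Y
        [retry]
          &{retry,done} → +{retry,done}  (&→⊕)
            [retry]
              !Int → ?Int
                Y ↦ Y
            [done]
              ?Unit → !Unit
                Y ↦ Y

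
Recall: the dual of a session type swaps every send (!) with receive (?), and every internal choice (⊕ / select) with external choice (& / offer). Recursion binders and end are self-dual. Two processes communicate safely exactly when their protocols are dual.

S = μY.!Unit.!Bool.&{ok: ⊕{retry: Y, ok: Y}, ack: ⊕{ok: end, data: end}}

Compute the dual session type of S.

μY = μY  (binder kept)
  !Unit = ?Unit
    !Bool = ?Bool
      &{ok,ack} = ⊕{ok,ack}  (external→internal)
        case ok:
          ⊕{retry,ok} = &{retry,ok}  (⊕→&)
            case retry:
              Y self-dual
            case ok:
              Y self-dual
        case ack:
          ⊕{ok,data} = &{ok,data}  (⊕→&)
            case ok:
              end self-dual
            case data:
              end self-dual

μY.?Unit.?Bool.⊕{ok: &{retry: Y, ok: Y}, ack: &{ok: end, data: end}}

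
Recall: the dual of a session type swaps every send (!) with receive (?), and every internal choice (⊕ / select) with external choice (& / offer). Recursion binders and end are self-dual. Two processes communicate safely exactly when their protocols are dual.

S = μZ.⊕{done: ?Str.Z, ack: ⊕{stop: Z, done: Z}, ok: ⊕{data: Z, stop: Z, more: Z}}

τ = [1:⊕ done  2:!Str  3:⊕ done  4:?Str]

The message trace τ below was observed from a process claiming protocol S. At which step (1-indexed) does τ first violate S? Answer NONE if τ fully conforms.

2

step 1: ⊕ done  match  cont: ?Str.μZ.…
step 2: got !Str, protocol expects ?Str  ✗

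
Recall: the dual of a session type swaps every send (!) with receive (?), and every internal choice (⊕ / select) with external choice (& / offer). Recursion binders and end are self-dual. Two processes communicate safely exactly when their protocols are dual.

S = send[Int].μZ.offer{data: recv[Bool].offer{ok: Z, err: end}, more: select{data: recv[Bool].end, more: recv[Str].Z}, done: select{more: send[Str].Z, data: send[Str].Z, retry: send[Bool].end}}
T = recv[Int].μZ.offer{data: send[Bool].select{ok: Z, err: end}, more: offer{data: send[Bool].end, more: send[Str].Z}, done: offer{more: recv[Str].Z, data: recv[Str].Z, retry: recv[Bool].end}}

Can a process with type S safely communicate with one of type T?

NO

send[Int] vs recv[Int]  ok
  μZ vs μZ  ok (μ self-dual)
    offer{data,more,done} vs offer{data,more,done}  ✗ choice polarity not flipped — not dual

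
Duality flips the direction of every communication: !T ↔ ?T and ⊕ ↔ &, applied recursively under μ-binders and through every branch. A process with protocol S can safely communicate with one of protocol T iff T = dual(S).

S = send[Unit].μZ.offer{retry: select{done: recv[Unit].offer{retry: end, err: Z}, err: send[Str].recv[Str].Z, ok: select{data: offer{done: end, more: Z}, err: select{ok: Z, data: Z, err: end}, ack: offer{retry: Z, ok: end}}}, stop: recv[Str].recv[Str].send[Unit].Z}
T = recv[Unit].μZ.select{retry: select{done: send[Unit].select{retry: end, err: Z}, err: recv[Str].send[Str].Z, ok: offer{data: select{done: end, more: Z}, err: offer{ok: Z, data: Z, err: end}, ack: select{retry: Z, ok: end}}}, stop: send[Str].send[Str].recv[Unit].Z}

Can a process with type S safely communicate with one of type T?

NO

send[Unit] ‖ recv[Unit]  match
  μZ ‖ μZ  match (μ self-dual)
    offer{retry,stop} ‖ select{retry,stop}  match label sets agree
      [retry]
        select{done,err,ok} ‖ select{done,err,ok}  ✗ choice polarity not flipped — not dual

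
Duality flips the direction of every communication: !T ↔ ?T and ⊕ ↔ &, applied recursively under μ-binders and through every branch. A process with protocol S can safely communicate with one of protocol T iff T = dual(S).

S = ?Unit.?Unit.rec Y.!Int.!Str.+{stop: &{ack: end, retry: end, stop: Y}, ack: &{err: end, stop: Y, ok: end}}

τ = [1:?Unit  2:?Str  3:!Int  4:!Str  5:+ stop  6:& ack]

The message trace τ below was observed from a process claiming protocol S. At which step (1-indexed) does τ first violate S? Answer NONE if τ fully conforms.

2

@1 ?Unit  ✓  state: ?Unit.rec Y.…
@2 got ?Str, protocol expects ?Unit  ✗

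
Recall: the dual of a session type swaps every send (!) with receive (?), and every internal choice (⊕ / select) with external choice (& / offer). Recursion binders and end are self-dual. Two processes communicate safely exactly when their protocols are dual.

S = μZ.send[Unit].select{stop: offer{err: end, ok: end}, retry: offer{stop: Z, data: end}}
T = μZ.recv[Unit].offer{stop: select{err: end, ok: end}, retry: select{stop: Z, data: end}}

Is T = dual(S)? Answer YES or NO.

YES

μZ ‖ μZ  ✓ (binder kept)
  send[Unit] ‖ recv[Unit]  ✓
    select{stop,retry} ‖ offer{stop,retry}  ✓ same labels
      [stop]
        offer{err,ok} ‖ select{err,ok}  ✓ same labels
          [err]
            end ‖ end  ✓
          [ok]
            end ‖ end  ✓
      [retry]
        offer{stop,data} ‖ select{stop,data}  ✓ same labels
          [stop]
            Z ‖ Z  ✓
          [data]
            end ‖ end  ✓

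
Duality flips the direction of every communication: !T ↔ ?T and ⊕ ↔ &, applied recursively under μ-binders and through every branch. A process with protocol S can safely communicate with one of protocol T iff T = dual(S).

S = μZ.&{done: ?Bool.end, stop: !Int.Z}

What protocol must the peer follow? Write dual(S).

μZ.⊕{done: !Bool.end, stop: ?Int.Z}

μZ ↦ μZ  (rec unchanged)
  &{done,stop} ↦ ⊕{done,stop}  (&→⊕)
    [done]
      ?Bool ↦ !Bool
        end ↦ end
    [stop]
      !Int ↦ ?Int
        Z ↦ Z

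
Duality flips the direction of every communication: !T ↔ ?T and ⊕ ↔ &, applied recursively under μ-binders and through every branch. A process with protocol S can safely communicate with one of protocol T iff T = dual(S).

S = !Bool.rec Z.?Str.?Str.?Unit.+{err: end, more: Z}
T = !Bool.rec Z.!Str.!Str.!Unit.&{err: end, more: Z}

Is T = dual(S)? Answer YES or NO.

NO

!Bool | !Bool  ✗ same direction on both sides — not dual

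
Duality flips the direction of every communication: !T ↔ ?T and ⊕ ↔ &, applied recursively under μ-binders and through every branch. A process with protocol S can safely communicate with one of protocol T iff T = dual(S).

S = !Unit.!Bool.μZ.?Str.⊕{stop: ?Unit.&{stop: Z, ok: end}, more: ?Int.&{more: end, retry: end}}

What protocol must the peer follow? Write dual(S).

?Unit.?Bool.μZ.!Str.&{stop: !Unit.⊕{stop: Z, ok: end}, more: !Int.⊕{more: end, retry: end}}

!Unit = ?Unit
  !Bool = ?Bool
    μZ = μZ  (binder kept)
      ?Str = !Str
        ⊕{stop,more} = &{stop,more}  (⊕→&)
          [stop]
            ?Unit = !Unit
              &{stop,ok} = ⊕{stop,ok}  (offer→select)
                [stop]
                  dual(Z) = Z
                [ok]
                  dual(end) = end
          [more]
            ?Int = !Int
              &{more,retry} = ⊕{more,retry}  (offer→select)
                [more]
                  dual(end) = end
                [retry]
                  dual(end) = end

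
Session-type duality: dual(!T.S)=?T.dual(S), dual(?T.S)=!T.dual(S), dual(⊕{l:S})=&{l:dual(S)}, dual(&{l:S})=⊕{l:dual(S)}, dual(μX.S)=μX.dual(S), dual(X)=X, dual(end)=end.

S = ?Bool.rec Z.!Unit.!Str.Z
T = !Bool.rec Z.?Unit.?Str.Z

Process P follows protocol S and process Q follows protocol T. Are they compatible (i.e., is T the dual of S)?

?Bool vs !Bool  ok
  rec Z vs rec Z  ok (rec unchanged)
    !Unit vs ?Unit  ok
      !Str vs ?Str  ok
        Z vs Z  ok

YES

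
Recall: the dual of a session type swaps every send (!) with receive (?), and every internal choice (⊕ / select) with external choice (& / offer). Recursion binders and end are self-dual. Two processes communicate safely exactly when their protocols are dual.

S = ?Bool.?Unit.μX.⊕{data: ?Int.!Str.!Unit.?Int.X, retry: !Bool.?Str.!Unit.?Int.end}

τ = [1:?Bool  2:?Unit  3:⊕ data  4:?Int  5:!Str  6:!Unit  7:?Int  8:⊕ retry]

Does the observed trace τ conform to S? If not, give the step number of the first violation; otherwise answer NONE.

[1] ?Bool  match  cont: ?Unit.μX.…
[2] ?Unit  match  cont: μX.…
[3] ⊕ data  match  cont: ?Int.!Str.!Unit.?Int.μX.…
[4] ?Int  match  cont: !Str.!Unit.?Int.μX.…
[5] !Str  match  cont: !Unit.?Int.μX.…
[6] !Unit  match  cont: ?Int.μX.…
[7] ?Int  match  cont: μX.…
[8] ⊕ retry  match  cont: !Bool.?Str.!Unit.?Int.end
all 8 steps conform

NONE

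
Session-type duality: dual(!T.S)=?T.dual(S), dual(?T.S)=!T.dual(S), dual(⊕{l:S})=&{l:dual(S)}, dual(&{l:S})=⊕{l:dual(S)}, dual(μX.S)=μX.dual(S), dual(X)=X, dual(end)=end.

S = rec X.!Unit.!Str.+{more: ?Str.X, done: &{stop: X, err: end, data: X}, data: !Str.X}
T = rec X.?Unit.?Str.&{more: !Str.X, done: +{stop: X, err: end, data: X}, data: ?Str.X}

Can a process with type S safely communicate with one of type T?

YES

rec X vs rec X  ✓ (rec unchanged)
  !Unit vs ?Unit  ✓
    !Str vs ?Str  ✓
      +{more,done,data} vs &{more,done,data}  ✓ labels match
        [more]
          ?Str vs !Str  ✓
            X vs X  ✓
        [done]
          &{stop,err,data} vs +{stop,err,data}  ✓ labels match
            [stop]
              X vs X  ✓
            [err]
              end vs end  ✓
            [data]
              X vs X  ✓
        [data]
          !Str vs ?Str  ✓
            X vs X  ✓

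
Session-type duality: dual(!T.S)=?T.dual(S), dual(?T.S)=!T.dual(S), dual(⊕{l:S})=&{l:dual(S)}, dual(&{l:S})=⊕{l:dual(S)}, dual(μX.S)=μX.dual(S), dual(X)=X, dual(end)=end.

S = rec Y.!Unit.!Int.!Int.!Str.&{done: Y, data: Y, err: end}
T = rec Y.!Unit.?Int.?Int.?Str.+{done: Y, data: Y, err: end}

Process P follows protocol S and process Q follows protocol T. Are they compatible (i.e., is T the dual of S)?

rec Y | rec Y  ok (μ self-dual)
  !Unit | !Unit  ✗ same direction on both sides — not dual

NO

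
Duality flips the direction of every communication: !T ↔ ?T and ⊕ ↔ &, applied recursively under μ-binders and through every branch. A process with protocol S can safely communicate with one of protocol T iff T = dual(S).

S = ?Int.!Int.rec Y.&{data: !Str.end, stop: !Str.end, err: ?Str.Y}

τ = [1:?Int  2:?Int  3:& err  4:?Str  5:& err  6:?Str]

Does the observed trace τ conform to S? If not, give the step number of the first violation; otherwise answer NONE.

[1] ?Int  ✓  cont: !Int.rec Y.…
[2] got ?Int, protocol expects !Int  ✗

2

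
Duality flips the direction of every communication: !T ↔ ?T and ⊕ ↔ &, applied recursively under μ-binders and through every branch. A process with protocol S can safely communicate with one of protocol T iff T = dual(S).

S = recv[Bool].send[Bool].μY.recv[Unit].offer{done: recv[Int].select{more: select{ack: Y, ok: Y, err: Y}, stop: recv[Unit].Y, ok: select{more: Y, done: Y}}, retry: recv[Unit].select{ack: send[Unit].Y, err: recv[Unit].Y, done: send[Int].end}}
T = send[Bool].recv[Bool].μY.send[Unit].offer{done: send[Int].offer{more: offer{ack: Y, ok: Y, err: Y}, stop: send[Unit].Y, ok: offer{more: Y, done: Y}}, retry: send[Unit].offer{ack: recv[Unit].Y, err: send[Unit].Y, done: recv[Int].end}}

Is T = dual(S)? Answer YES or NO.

recv[Bool] | send[Bool]  match
  send[Bool] | recv[Bool]  match
    μY | μY  match (μ self-dual)
      recv[Unit] | send[Unit]  match
        offer{done,retry} | offer{done,retry}  ✗ choice polarity not flipped — not dual

NO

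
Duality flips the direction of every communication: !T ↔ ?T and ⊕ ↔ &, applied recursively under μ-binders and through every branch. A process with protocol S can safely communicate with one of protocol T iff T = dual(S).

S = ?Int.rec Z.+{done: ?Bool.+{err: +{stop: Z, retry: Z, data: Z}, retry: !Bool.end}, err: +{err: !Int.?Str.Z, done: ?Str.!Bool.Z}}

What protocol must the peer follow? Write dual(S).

!Int.rec Z.&{done: !Bool.&{err: &{stop: Z, retry: Z, data: Z}, retry: ?Bool.end}, err: &{err: ?Int.!Str.Z, done: !Str.?Bool.Z}}

?Int → !Int
  rec Z → rec Z  (binder kept)
    +{done,err} → &{done,err}  (select→offer)
      [done]
        ?Bool → !Bool
          +{err,retry} → &{err,retry}  (select→offer)
            [err]
              +{stop,retry,data} → &{stop,retry,data}  (select→offer)
                [stop]
                  dual(Z) = Z
                [retry]
                  dual(Z) = Z
                [data]
                  dual(Z) = Z
            [retry]
              !Bool → ?Bool
                dual(end) = end
      [err]
        +{err,done} → &{err,done}  (select→offer)
          [err]
            !Int → ?Int
              ?Str → !Str
                dual(Z) = Z
          [done]
            ?Str → !Str
              !Bool → ?Bool
                dual(Z) = Z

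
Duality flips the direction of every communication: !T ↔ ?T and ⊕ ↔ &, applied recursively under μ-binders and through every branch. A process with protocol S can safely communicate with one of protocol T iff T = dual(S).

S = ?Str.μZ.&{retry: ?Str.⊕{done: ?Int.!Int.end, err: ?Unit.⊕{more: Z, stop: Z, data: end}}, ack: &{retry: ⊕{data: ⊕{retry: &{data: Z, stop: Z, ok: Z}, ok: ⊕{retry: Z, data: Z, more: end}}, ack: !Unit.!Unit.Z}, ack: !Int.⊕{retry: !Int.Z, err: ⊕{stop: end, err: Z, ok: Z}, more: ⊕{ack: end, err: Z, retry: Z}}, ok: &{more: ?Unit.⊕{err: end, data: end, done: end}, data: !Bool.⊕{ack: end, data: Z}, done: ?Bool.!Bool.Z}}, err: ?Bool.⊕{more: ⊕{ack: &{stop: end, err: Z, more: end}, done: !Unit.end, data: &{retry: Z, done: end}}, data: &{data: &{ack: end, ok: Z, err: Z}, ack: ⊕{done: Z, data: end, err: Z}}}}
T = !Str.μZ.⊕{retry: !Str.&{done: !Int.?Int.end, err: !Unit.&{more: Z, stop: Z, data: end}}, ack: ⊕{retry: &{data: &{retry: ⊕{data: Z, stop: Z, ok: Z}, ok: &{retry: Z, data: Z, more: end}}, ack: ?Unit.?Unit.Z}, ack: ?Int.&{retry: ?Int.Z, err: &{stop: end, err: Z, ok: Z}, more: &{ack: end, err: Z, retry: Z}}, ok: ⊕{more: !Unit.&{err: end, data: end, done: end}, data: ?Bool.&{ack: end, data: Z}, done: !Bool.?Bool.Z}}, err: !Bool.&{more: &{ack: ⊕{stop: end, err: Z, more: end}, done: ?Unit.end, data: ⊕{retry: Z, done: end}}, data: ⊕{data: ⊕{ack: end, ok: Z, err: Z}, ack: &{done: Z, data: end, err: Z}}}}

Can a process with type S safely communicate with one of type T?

YES

?Str ‖ !Str  match
  μZ ‖ μZ  match (μ self-dual)
    &{retry,ack,err} ‖ ⊕{retry,ack,err}  match labels match
      • retry:
        ?Str ‖ !Str  match
          ⊕{done,err} ‖ &{done,err}  match labels match
            • done:
              ?Int ‖ !Int  match
                !Int ‖ ?Int  match
                  end ‖ end  match
            • err:
              ?Unit ‖ !Unit  match
                ⊕{more,stop,data} ‖ &{more,stop,data}  match labels match
                  • more:
                    Z ‖ Z  match
                  • stop:
                    Z ‖ Z  match
                  • data:
                    end ‖ end  match
      • ack:
        &{retry,ack,ok} ‖ ⊕{retry,ack,ok}  match labels match
          • retry:
            ⊕{data,ack} ‖ &{data,ack}  match labels match
              • data:
                ⊕{retry,ok} ‖ &{retry,ok}  match labels match
                  • retry:
                    &{data,stop,ok} ‖ ⊕{data,stop,ok}  match labels match
                      • data:
                        Z ‖ Z  match
                      • stop:
                        Z ‖ Z  match
                      • ok:
                        Z ‖ Z  match
                  • ok:
                    ⊕{retry,data,more} ‖ &{retry,data,more}  match labels match
                      • retry:
                        Z ‖ Z  match
                      • data:
                        Z ‖ Z  match
                      • more:
                        end ‖ end  match
              • ack:
                !Unit ‖ ?Unit  match
                  !Unit ‖ ?Unit  match
                    Z ‖ Z  match
          • ack:
            !Int ‖ ?Int  match
              ⊕{retry,err,more} ‖ &{retry,err,more}  match labels match
                • retry:
                  !Int ‖ ?Int  match
                    Z ‖ Z  match
                • err:
                  ⊕{stop,err,ok} ‖ &{stop,err,ok}  match labels match
                    • stop:
                      end ‖ end  match
                    • err:
                      Z ‖ Z  match
                    • ok:
                      Z ‖ Z  match
                • more:
                  ⊕{ack,err,retry} ‖ &{ack,err,retry}  match labels match
                    • ack:
                      end ‖ end  match
                    • err:
                      Z ‖ Z  match
                    • retry:
                      Z ‖ Z  match
          • ok:
            &{more,data,done} ‖ ⊕{more,data,done}  match labels match
              • more:
                ?Unit ‖ !Unit  match
                  ⊕{err,data,done} ‖ &{err,data,done}  match labels match
                    • err:
                      end ‖ end  match
                    • data:
                      end ‖ end  match
                    • done:
                      end ‖ end  match
              • data:
                !Bool ‖ ?Bool  match
                  ⊕{ack,data} ‖ &{ack,data}  match labels match
                    • ack:
                      end ‖ end  match
                    • data:
                      Z ‖ Z  match
              • done:
                ?Bool ‖ !Bool  match
                  !Bool ‖ ?Bool  match
                    Z ‖ Z  match
      • err:
        ?Bool ‖ !Bool  match
          ⊕{more,data} ‖ &{more,data}  match labels match
            • more:
              ⊕{ack,done,data} ‖ &{ack,done,data}  match labels match
                • ack:
                  &{stop,err,more} ‖ ⊕{stop,err,more}  match labels match
                    • stop:
                      end ‖ end  match
                    • err:
                      Z ‖ Z  match
                    • more:
                      end ‖ end  match
                • done:
                  !Unit ‖ ?Unit  match
                    end ‖ end  match
                • data:
                  &{retry,done} ‖ ⊕{retry,done}  match labels match
                    • retry:
                      Z ‖ Z  match
                    • done:
                      end ‖ end  match
            • data:
              &{data,ack} ‖ ⊕{data,ack}  match labels match
                • data:
                  &{ack,ok,err} ‖ ⊕{ack,ok,err}  match labels match
                    • ack:
                      end ‖ end  match
                    • ok:
                      Z ‖ Z  match
                    • err:
                      Z ‖ Z  match
                • ack:
                  ⊕{done,data,err} ‖ &{done,data,err}  match labels match
                    • done:
                      Z ‖ Z  match
                    • data:
                      end ‖ end  match
                    • err:
                      Z ‖ Z  match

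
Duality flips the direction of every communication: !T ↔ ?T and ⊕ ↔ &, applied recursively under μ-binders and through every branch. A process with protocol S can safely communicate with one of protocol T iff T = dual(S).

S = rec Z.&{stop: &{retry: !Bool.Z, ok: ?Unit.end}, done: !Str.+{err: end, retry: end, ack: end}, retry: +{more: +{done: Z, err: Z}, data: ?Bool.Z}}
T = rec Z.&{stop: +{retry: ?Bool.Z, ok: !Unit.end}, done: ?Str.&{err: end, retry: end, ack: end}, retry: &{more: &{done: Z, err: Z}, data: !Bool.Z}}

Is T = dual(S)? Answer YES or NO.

NO

rec Z | rec Z  match (rec unchanged)
  &{stop,done,retry} | &{stop,done,retry}  ✗ choice polarity not flipped — not dual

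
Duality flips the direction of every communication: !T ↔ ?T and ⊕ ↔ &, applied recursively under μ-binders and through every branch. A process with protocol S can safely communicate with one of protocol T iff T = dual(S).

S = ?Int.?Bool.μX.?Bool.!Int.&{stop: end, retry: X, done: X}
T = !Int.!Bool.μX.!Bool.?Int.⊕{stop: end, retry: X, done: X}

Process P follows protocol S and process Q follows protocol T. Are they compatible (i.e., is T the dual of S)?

?Int ‖ !Int  ok
  ?Bool ‖ !Bool  ok
    μX ‖ μX  ok (binder kept)
      ?Bool ‖ !Bool  ok
        !Int ‖ ?Int  ok
          &{stop,retry,done} ‖ ⊕{stop,retry,done}  ok label sets agree
            [stop]
              end ‖ end  ok
            [retry]
              X ‖ X  ok
            [done]
              X ‖ X  ok

YES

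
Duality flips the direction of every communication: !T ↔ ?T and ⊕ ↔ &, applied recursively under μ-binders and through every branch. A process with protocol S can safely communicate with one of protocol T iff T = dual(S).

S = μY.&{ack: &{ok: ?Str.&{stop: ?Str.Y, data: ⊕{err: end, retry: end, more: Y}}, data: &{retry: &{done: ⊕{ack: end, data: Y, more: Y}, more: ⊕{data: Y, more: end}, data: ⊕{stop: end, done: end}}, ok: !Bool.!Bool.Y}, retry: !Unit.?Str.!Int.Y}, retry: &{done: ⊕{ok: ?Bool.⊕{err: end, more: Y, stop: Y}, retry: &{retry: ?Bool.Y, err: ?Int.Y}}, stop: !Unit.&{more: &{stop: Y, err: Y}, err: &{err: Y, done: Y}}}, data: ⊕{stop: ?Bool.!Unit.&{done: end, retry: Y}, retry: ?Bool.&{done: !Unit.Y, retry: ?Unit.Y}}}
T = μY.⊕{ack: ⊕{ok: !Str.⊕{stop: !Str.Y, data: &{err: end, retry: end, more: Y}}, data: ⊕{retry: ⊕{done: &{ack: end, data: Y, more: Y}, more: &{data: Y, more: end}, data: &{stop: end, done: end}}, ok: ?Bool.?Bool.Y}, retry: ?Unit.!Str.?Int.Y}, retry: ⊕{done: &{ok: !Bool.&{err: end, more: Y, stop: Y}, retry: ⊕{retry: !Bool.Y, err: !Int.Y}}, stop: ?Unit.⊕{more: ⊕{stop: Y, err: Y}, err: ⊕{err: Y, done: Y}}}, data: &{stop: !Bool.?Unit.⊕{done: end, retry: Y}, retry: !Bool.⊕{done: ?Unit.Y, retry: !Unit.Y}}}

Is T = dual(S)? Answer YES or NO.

μY vs μY  ✓ (μ self-dual)
  &{ack,retry,data} vs ⊕{ack,retry,data}  ✓ label sets agree
    case ack:
      &{ok,data,retry} vs ⊕{ok,data,retry}  ✓ label sets agree
        case ok:
          ?Str vs !Str  ✓
            &{stop,data} vs ⊕{stop,data}  ✓ label sets agree
              case stop:
                ?Str vs !Str  ✓
                  Y vs Y  ✓
              case data:
                ⊕{err,retry,more} vs &{err,retry,more}  ✓ label sets agree
                  case err:
                    end vs end  ✓
                  case retry:
                    end vs end  ✓
                  case more:
                    Y vs Y  ✓
        case data:
          &{retry,ok} vs ⊕{retry,ok}  ✓ label sets agree
            case retry:
              &{done,more,data} vs ⊕{done,more,data}  ✓ label sets agree
                case done:
                  ⊕{ack,data,more} vs &{ack,data,more}  ✓ label sets agree
                    case ack:
                      end vs end  ✓
                    case data:
                      Y vs Y  ✓
                    case more:
                      Y vs Y  ✓
                case more:
                  ⊕{data,more} vs &{data,more}  ✓ label sets agree
                    case data:
                      Y vs Y  ✓
                    case more:
                      end vs end  ✓
                case data:
                  ⊕{stop,done} vs &{stop,done}  ✓ label sets agree
                    case stop:
                      end vs end  ✓
                    case done:
                      end vs end  ✓
            case ok:
              !Bool vs ?Bool  ✓
                !Bool vs ?Bool  ✓
                  Y vs Y  ✓
        case retry:
          !Unit vs ?Unit  ✓
            ?Str vs !Str  ✓
              !Int vs ?Int  ✓
                Y vs Y  ✓
    case retry:
      &{done,stop} vs ⊕{done,stop}  ✓ label sets agree
        case done:
          ⊕{ok,retry} vs &{ok,retry}  ✓ label sets agree
            case ok:
              ?Bool vs !Bool  ✓
                ⊕{err,more,stop} vs &{err,more,stop}  ✓ label sets agree
                  case err:
                    end vs end  ✓
                  case more:
                    Y vs Y  ✓
                  case stop:
                    Y vs Y  ✓
            case retry:
              &{retry,err} vs ⊕{retry,err}  ✓ label sets agree
                case retry:
                  ?Bool vs !Bool  ✓
                    Y vs Y  ✓
                case err:
                  ?Int vs !Int  ✓
                    Y vs Y  ✓
        case stop:
          !Unit vs ?Unit  ✓
            &{more,err} vs ⊕{more,err}  ✓ label sets agree
              case more:
                &{stop,err} vs ⊕{stop,err}  ✓ label sets agree
                  case stop:
                    Y vs Y  ✓
                  case err:
                    Y vs Y  ✓
              case err:
                &{err,done} vs ⊕{err,done}  ✓ label sets agree
                  case err:
                    Y vs Y  ✓
                  case done:
                    Y vs Y  ✓
    case data:
      ⊕{stop,retry} vs &{stop,retry}  ✓ label sets agree
        case stop:
          ?Bool vs !Bool  ✓
            !Unit vs ?Unit  ✓
              &{done,retry} vs ⊕{done,retry}  ✓ label sets agree
                case done:
                  end vs end  ✓
                case retry:
                  Y vs Y  ✓
        case retry:
          ?Bool vs !Bool  ✓
            &{done,retry} vs ⊕{done,retry}  ✓ label sets agree
              case done:
                !Unit vs ?Unit  ✓
                  Y vs Y  ✓
              case retry:
                ?Unit vs !Unit  ✓
                  Y vs Y  ✓

YES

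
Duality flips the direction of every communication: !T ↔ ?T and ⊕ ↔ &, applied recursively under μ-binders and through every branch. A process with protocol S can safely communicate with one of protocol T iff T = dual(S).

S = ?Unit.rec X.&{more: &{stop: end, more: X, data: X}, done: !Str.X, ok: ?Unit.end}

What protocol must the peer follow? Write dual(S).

?Unit = !Unit
  rec X = rec X  (μ self-dual)
    &{more,done,ok} = +{more,done,ok}  (&→⊕)
      [more]
        &{stop,more,data} = +{stop,more,data}  (&→⊕)
          [stop]
            dual(end) = end
          [more]
            dual(X) = X
          [data]
            dual(X) = X
      [done]
        !Str = ?Str
          dual(X) = X
      [ok]
        ?Unit = !Unit
          dual(end) = end

!Unit.rec X.+{more: +{stop: end, more: X, data: X}, done: ?Str.X, ok: !Unit.end}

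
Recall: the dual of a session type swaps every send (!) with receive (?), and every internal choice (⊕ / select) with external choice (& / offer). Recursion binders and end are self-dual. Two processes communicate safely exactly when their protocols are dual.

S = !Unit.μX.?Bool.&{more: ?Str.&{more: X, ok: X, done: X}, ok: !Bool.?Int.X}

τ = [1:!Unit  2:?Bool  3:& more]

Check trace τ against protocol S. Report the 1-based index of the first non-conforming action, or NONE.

@1 !Unit  ok  state: μX.…
@2 ?Bool  ok  state: &{more: ?Str.&{more: μX.…, ok: μX.…, done: μX.…}, ok: !Bool.?Int.μX.…}
@3 & more  ok  state: ?Str.&{more: μX.…, ok: μX.…, done: μX.…}
τ conforms to S (length 3)

NONE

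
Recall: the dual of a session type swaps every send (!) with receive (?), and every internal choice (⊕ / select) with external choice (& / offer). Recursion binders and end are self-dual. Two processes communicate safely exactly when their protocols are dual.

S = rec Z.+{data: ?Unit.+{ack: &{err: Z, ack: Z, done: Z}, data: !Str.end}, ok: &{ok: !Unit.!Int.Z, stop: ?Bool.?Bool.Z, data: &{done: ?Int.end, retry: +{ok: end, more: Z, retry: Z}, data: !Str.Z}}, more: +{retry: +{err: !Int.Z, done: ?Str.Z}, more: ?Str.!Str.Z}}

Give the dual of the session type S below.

rec Z.&{data: !Unit.&{ack: +{err: Z, ack: Z, done: Z}, data: ?Str.end}, ok: +{ok: ?Unit.?Int.Z, stop: !Bool.!Bool.Z, data: +{done: !Int.end, retry: &{ok: end, more: Z, retry: Z}, data: ?Str.Z}}, more: &{retry: &{err: ?Int.Z, done: !Str.Z}, more: !Str.?Str.Z}}

rec Z → rec Z  (rec unchanged)
  +{data,ok,more} → &{data,ok,more}  (internal→external)
    case data:
      ?Unit → !Unit
        +{ack,data} → &{ack,data}  (internal→external)
          case ack:
            &{err,ack,done} → +{err,ack,done}  (&→⊕)
              case err:
                Z ↦ Z
              case ack:
                Z ↦ Z
              case done:
                Z ↦ Z
          case data:
            !Str → ?Str
              end ↦ end
    case ok:
      &{ok,stop,data} → +{ok,stop,data}  (&→⊕)
        case ok:
          !Unit → ?Unit
            !Int → ?Int
              Z ↦ Z
        case stop:
          ?Bool → !Bool
            ?Bool → !Bool
              Z ↦ Z
        case data:
          &{done,retry,data} → +{done,retry,data}  (&→⊕)
            case done:
              ?Int → !Int
                end ↦ end
            case retry:
              +{ok,more,retry} → &{ok,more,retry}  (internal→external)
                case ok:
                  end ↦ end
                case more:
                  Z ↦ Z
                case retry:
                  Z ↦ Z
            case data:
              !Str → ?Str
                Z ↦ Z
    case more:
      +{retry,more} → &{retry,more}  (internal→external)
        case retry:
          +{err,done} → &{err,done}  (internal→external)
            case err:
              !Int → ?Int
                Z ↦ Z
            case done:
              ?Str → !Str
                Z ↦ Z
        case more:
          ?Str → !Str
            !Str → ?Str
              Z ↦ Z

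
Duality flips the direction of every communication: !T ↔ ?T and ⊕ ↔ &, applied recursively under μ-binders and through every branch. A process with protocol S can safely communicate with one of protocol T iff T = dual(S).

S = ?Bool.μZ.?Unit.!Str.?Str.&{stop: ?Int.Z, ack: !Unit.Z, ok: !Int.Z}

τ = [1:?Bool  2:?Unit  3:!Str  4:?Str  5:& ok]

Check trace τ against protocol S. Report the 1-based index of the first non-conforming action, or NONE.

step 1: ?Bool  ok  state: μZ.…
step 2: ?Unit  ok  state: !Str.?Str.&{stop: ?Int.μZ.…, ack: !Unit.μZ.…, ok: !Int.μZ.…}
step 3: !Str  ok  state: ?Str.&{stop: ?Int.μZ.…, ack: !Unit.μZ.…, ok: !Int.μZ.…}
step 4: ?Str  ok  state: &{stop: ?Int.μZ.…, ack: !Unit.μZ.…, ok: !Int.μZ.…}
step 5: & ok  ok  state: !Int.μZ.…
trace exhausted — no violation

NONE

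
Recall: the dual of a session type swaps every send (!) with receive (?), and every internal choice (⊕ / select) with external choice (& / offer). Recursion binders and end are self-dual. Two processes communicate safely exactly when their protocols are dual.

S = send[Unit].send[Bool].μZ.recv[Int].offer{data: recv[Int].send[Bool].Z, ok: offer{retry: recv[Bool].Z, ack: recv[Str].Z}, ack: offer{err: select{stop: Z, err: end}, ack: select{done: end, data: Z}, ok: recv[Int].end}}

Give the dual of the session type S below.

send[Unit] → recv[Unit]
  send[Bool] → recv[Bool]
    μZ → μZ  (μ self-dual)
      recv[Int] → send[Int]
        offer{data,ok,ack} → select{data,ok,ack}  (&→⊕)
          [data]
            recv[Int] → send[Int]
              send[Bool] → recv[Bool]
                Z ↦ Z
          [ok]
            offer{retry,ack} → select{retry,ack}  (&→⊕)
              [retry]
                recv[Bool] → send[Bool]
                  Z ↦ Z
              [ack]
                recv[Str] → send[Str]
                  Z ↦ Z
          [ack]
            offer{err,ack,ok} → select{err,ack,ok}  (&→⊕)
              [err]
                select{stop,err} → offer{stop,err}  (select→offer)
                  [stop]
                    Z ↦ Z
                  [err]
                    end ↦ end
              [ack]
                select{done,data} → offer{done,data}  (select→offer)
                  [done]
                    end ↦ end
                  [data]
                    Z ↦ Z
              [ok]
                recv[Int] → send[Int]
                  end ↦ end

recv[Unit].recv[Bool].μZ.send[Int].select{data: send[Int].recv[Bool].Z, ok: select{retry: send[Bool].Z, ack: send[Str].Z}, ack: select{err: offer{stop: Z, err: end}, ack: offer{done: end, data: Z}, ok: send[Int].end}}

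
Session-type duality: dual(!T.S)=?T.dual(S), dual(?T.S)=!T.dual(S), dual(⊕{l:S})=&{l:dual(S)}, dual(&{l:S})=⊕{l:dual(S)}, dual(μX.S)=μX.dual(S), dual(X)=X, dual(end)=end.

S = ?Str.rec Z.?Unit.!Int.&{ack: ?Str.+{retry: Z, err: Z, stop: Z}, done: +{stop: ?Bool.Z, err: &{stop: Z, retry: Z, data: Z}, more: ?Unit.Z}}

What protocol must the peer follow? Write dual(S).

?Str → !Str
  rec Z → rec Z  (rec unchanged)
    ?Unit → !Unit
      !Int → ?Int
        &{ack,done} → +{ack,done}  (external→internal)
          • ack:
            ?Str → !Str
              +{retry,err,stop} → &{retry,err,stop}  (select→offer)
                • retry:
                  dual(Z) = Z
                • err:
                  dual(Z) = Z
                • stop:
                  dual(Z) = Z
          • done:
            +{stop,err,more} → &{stop,err,more}  (select→offer)
              • stop:
                ?Bool → !Bool
                  dual(Z) = Z
              • err:
                &{stop,retry,data} → +{stop,retry,data}  (external→internal)
                  • stop:
                    dual(Z) = Z
                  • retry:
                    dual(Z) = Z
                  • data:
                    dual(Z) = Z
              • more:
                ?Unit → !Unit
                  dual(Z) = Z

!Str.rec Z.!Unit.?Int.+{ack: !Str.&{retry: Z, err: Z, stop: Z}, done: &{stop: !Bool.Z, err: +{stop: Z, retry: Z, data: Z}, more: !Unit.Z}}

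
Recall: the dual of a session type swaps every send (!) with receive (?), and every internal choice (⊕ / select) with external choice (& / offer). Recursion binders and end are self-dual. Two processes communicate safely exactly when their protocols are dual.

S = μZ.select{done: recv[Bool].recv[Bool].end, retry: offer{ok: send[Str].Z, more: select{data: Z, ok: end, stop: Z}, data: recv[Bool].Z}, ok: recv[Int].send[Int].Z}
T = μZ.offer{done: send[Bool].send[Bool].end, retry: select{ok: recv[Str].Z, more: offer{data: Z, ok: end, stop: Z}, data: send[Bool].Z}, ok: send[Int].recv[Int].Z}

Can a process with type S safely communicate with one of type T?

μZ ‖ μZ  ok (binder kept)
  select{done,retry,ok} ‖ offer{done,retry,ok}  ok labels match
    [done]
      recv[Bool] ‖ send[Bool]  ok
        recv[Bool] ‖ send[Bool]  ok
          end ‖ end  ok
    [retry]
      offer{ok,more,data} ‖ select{ok,more,data}  ok labels match
        [ok]
          send[Str] ‖ recv[Str]  ok
            Z ‖ Z  ok
        [more]
          select{data,ok,stop} ‖ offer{data,ok,stop}  ok labels match
            [data]
              Z ‖ Z  ok
            [ok]
              end ‖ end  ok
            [stop]
              Z ‖ Z  ok
        [data]
          recv[Bool] ‖ send[Bool]  ok
            Z ‖ Z  ok
    [ok]
      recv[Int] ‖ send[Int]  ok
        send[Int] ‖ recv[Int]  ok
          Z ‖ Z  ok

YES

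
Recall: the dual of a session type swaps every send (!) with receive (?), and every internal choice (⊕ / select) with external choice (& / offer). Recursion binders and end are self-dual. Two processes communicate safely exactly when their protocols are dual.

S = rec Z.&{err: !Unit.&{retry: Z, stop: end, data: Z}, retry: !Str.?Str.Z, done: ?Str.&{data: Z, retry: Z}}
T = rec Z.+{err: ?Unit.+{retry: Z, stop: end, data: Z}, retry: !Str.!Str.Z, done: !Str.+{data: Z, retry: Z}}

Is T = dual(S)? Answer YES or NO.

NO

rec Z | rec Z  ok (μ self-dual)
  &{err,retry,done} | +{err,retry,done}  ok same labels
    case err:
      !Unit | ?Unit  ok
        &{retry,stop,data} | +{retry,stop,data}  ok same labels
          case retry:
            Z | Z  ok
          case stop:
            end | end  ok
          case data:
            Z | Z  ok
    case retry:
      !Str | !Str  ✗ same direction on both sides — not dual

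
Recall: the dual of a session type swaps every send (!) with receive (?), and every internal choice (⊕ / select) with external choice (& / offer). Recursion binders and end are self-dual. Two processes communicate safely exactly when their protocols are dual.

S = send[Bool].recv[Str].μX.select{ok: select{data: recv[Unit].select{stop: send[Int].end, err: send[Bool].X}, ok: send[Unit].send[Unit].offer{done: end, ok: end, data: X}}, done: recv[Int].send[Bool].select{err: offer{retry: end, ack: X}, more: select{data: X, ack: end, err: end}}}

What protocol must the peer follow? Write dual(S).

recv[Bool].send[Str].μX.offer{ok: offer{data: send[Unit].offer{stop: recv[Int].end, err: recv[Bool].X}, ok: recv[Unit].recv[Unit].select{done: end, ok: end, data: X}}, done: send[Int].recv[Bool].offer{err: select{retry: end, ack: X}, more: offer{data: X, ack: end, err: end}}}

send[Bool] → recv[Bool]
  recv[Str] → send[Str]
    μX → μX  (rec unchanged)
      select{ok,done} → offer{ok,done}  (⊕→&)
        case ok:
          select{data,ok} → offer{data,ok}  (⊕→&)
            case data:
              recv[Unit] → send[Unit]
                select{stop,err} → offer{stop,err}  (⊕→&)
                  case stop:
                    send[Int] → recv[Int]
                      end ↦ end
                  case err:
                    send[Bool] → recv[Bool]
                      X ↦ X
            case ok:
              send[Unit] → recv[Unit]
                send[Unit] → recv[Unit]
                  offer{done,ok,data} → select{done,ok,data}  (external→internal)
                    case done:
                      end ↦ end
                    case ok:
                      end ↦ end
                    case data:
                      X ↦ X
        case done:
          recv[Int] → send[Int]
            send[Bool] → recv[Bool]
              select{err,more} → offer{err,more}  (⊕→&)
                case err:
                  offer{retry,ack} → select{retry,ack}  (external→internal)
                    case retry:
                      end ↦ end
                    case ack:
                      X ↦ X
                case more:
                  select{data,ack,err} → offer{data,ack,err}  (⊕→&)
                    case data:
                      X ↦ X
                    case ack:
                      end ↦ end
                    case err:
                      end ↦ end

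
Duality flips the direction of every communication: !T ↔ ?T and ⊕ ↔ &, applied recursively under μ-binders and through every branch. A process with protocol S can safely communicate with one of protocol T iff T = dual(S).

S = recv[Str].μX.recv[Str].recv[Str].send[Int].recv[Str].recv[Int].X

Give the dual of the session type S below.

recv[Str] → send[Str]
  μX → μX  (μ self-dual)
    recv[Str] → send[Str]
      recv[Str] → send[Str]
        send[Int] → recv[Int]
          recv[Str] → send[Str]
            recv[Int] → send[Int]
              dual(X) = X

send[Str].μX.send[Str].send[Str].recv[Int].send[Str].send[Int].X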